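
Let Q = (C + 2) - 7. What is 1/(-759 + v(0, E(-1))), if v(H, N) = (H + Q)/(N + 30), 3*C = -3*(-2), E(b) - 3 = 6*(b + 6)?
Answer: -21/15940 ≈ -0.0013174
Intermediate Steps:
E(b) = 39 + 6*b (E(b) = 3 + 6*(b + 6) = 3 + 6*(6 + b) = 3 + (36 + 6*b) = 39 + 6*b)
C = 2 (C = (-3*(-2))/3 = (1/3)*6 = 2)
Q = -3 (Q = (2 + 2) - 7 = 4 - 7 = -3)
v(H, N) = (-3 + H)/(30 + N) (v(H, N) = (H - 3)/(N + 30) = (-3 + H)/(30 + N))
1/(-759 + v(0, E(-1))) = 1/(-759 + (-3 + 0)/(30 + (39 + 6*(-1)))) = 1/(-759 - 3/(30 + (39 - 6))) = 1/(-759 - 3/(30 + 33)) = 1/(-759 - 3/63) = 1/(-759 + (1/63)*(-3)) = 1/(-759 - 1/21) = 1/(-15940/21) = -21/15940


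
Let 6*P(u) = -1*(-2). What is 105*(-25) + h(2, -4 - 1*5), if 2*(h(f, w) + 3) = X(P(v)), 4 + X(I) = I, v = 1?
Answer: -15779/6 ≈ -2629.8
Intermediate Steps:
P(u) = 1/3 (P(u) = (-1*(-2))/6 = (1/6)*2 = 1/3)
X(I) = -4 + I
h(f, w) = -29/6 (h(f, w) = -3 + (-4 + 1/3)/2 = -3 + (1/2)*(-11/3) = -3 - 11/6 = -29/6)
105*(-25) + h(2, -4 - 1*5) = 105*(-25) - 29/6 = -2625 - 29/6 = -15779/6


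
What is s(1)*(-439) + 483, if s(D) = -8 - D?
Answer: 4434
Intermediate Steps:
s(1)*(-439) + 483 = (-8 - 1*1)*(-439) + 483 = (-8 - 1)*(-439) + 483 = -9*(-439) + 483 = 3951 + 483 = 4434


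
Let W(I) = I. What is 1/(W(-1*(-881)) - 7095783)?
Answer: -1/7094902 ≈ -1.4095e-7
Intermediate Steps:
1/(W(-1*(-881)) - 7095783) = 1/(-1*(-881) - 7095783) = 1/(881 - 7095783) = 1/(-7094902) = -1/7094902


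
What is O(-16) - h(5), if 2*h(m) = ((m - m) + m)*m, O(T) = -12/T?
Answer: -47/4 ≈ -11.750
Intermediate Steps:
h(m) = m²/2 (h(m) = (((m - m) + m)*m)/2 = ((0 + m)*m)/2 = (m*m)/2 = m²/2)
O(-16) - h(5) = -12/(-16) - 5²/2 = -12*(-1/16) - 25/2 = ¾ - 1*25/2 = ¾ - 25/2 = -47/4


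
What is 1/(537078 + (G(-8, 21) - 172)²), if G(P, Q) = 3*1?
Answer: 1/565639 ≈ 1.7679e-6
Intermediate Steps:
G(P, Q) = 3
1/(537078 + (G(-8, 21) - 172)²) = 1/(537078 + (3 - 172)²) = 1/(537078 + (-169)²) = 1/(537078 + 28561) = 1/565639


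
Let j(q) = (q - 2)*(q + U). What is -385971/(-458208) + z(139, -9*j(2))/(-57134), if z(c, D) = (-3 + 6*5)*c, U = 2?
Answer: 3388735415/4363209312 ≈ 0.77666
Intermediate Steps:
j(q) = (-2 + q)*(2 + q) (j(q) = (q - 2)*(q + 2) = (-2 + q)*(2 + q))
z(c, D) = 27*c (z(c, D) = (-3 + 30)*c = 27*c)
-385971/(-458208) + z(139, -9*j(2))/(-57134) = -385971/(-458208) + (27*139)/(-57134) = -385971*(-1/458208) + 3753*(-1/57134) = 128657/152736 - 3753/57134 = 3388735415/4363209312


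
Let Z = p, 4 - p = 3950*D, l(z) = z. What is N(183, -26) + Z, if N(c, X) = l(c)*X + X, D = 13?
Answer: -56130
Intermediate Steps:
p = -51346 (p = 4 - 3950*13 = 4 - 1*51350 = 4 - 51350 = -51346)
N(c, X) = X + X*c (N(c, X) = c*X + X = X*c + X = X + X*c)
Z = -51346
N(183, -26) + Z = -26*(1 + 183) - 51346 = -26*184 - 51346 = -4784 - 51346 = -56130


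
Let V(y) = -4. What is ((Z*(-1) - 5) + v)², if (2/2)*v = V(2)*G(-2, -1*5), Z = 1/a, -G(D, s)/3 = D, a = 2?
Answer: 3481/4 ≈ 870.25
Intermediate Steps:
G(D, s) = -3*D
Z = ½ (Z = 1/2 = ½ ≈ 0.50000)
v = -24 (v = -(-12)*(-2) = -4*6 = -24)
((Z*(-1) - 5) + v)² = (((½)*(-1) - 5) - 24)² = ((-½ - 5) - 24)² = (-11/2 - 24)² = (-59/2)² = 3481/4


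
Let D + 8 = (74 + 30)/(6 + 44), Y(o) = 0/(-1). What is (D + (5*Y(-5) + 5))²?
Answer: 529/625 ≈ 0.84640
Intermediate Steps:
Y(o) = 0 (Y(o) = 0*(-1) = 0)
D = -148/25 (D = -8 + (74 + 30)/(6 + 44) = -8 + 104/50 = -8 + 104*(1/50) = -8 + 52/25 = -148/25 ≈ -5.9200)
(D + (5*Y(-5) + 5))² = (-148/25 + (5*0 + 5))² = (-148/25 + (0 + 5))² = (-148/25 + 5)² = (-23/25)² = 529/625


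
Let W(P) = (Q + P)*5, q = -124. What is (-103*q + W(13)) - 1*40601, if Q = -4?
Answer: -27784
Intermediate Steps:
W(P) = -20 + 5*P (W(P) = (-4 + P)*5 = -20 + 5*P)
(-103*q + W(13)) - 1*40601 = (-103*(-124) + (-20 + 5*13)) - 1*40601 = (12772 + (-20 + 65)) - 40601 = (12772 + 45) - 40601 = 12817 - 40601 = -27784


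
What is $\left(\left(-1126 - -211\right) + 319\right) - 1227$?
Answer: $-1823$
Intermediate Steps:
$\left(\left(-1126 - -211\right) + 319\right) - 1227 = \left(\left(-1126 + 211\right) + 319\right) - 1227 = \left(-915 + 319\right) - 1227 = -596 - 1227 = -1823$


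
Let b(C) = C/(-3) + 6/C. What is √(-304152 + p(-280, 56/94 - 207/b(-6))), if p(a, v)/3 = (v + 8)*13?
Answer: I*√688964493/47 ≈ 558.47*I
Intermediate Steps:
b(C) = 6/C - C/3 (b(C) = C*(-⅓) + 6/C = -C/3 + 6/C = 6/C - C/3)
p(a, v) = 312 + 39*v (p(a, v) = 3*((v + 8)*13) = 3*((8 + v)*13) = 3*(104 + 13*v) = 312 + 39*v)
√(-304152 + p(-280, 56/94 - 207/b(-6))) = √(-304152 + (312 + 39*(56/94 - 207/(6/(-6) - ⅓*(-6))))) = √(-304152 + (312 + 39*(56*(1/94) - 207/(6*(-⅙) + 2)))) = √(-304152 + (312 + 39*(28/47 - 207/(-1 + 2)))) = √(-304152 + (312 + 39*(28/47 - 207/1))) = √(-304152 + (312 + 39*(28/47 - 207*1))) = √(-304152 + (312 + 39*(28/47 - 207))) = √(-304152 + (312 + 39*(-9701/47))) = √(-304152 + (312 - 378339/47)) = √(-304152 - 363675/47) = √(-14658819/47) = I*√688964493/47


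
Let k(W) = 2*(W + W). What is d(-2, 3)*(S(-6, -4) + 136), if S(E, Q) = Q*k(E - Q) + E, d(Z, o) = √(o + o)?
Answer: 162*√6 ≈ 396.82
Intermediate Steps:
k(W) = 4*W (k(W) = 2*(2*W) = 4*W)
d(Z, o) = √2*√o (d(Z, o) = √(2*o) = √2*√o)
S(E, Q) = E + Q*(-4*Q + 4*E) (S(E, Q) = Q*(4*(E - Q)) + E = Q*(-4*Q + 4*E) + E = E + Q*(-4*Q + 4*E))
d(-2, 3)*(S(-6, -4) + 136) = (√2*√3)*((-6 + 4*(-4)*(-6 - 1*(-4))) + 136) = √6*((-6 + 4*(-4)*(-6 + 4)) + 136) = √6*((-6 + 4*(-4)*(-2)) + 136) = √6*((-6 + 32) + 136) = √6*(26 + 136) = √6*162 = 162*√6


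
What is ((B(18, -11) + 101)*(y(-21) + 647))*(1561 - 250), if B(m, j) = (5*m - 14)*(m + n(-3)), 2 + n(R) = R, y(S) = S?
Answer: 893727054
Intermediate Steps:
n(R) = -2 + R
B(m, j) = (-14 + 5*m)*(-5 + m) (B(m, j) = (5*m - 14)*(m + (-2 - 3)) = (-14 + 5*m)*(m - 5) = (-14 + 5*m)*(-5 + m))
((B(18, -11) + 101)*(y(-21) + 647))*(1561 - 250) = (((70 - 39*18 + 5*18²) + 101)*(-21 + 647))*(1561 - 250) = (((70 - 702 + 5*324) + 101)*626)*1311 = (((70 - 702 + 1620) + 101)*626)*1311 = ((988 + 101)*626)*1311 = (1089*626)*1311 = 681714*1311 = 893727054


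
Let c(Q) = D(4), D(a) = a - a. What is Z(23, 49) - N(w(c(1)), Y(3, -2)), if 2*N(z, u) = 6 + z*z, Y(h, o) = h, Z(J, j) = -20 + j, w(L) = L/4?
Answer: 26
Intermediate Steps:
D(a) = 0
c(Q) = 0
w(L) = L/4 (w(L) = L*(¼) = L/4)
N(z, u) = 3 + z²/2 (N(z, u) = (6 + z*z)/2 = (6 + z²)/2 = 3 + z²/2)
Z(23, 49) - N(w(c(1)), Y(3, -2)) = (-20 + 49) - (3 + ((¼)*0)²/2) = 29 - (3 + (½)*0²) = 29 - (3 + (½)*0) = 29 - (3 + 0) = 29 - 1*3 = 29 - 3 = 26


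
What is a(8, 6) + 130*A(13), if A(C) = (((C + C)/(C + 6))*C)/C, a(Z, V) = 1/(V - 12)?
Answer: 20261/114 ≈ 177.73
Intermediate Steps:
a(Z, V) = 1/(-12 + V)
A(C) = 2*C/(6 + C) (A(C) = (((2*C)/(6 + C))*C)/C = ((2*C/(6 + C))*C)/C = (2*C²/(6 + C))/C = 2*C/(6 + C))
a(8, 6) + 130*A(13) = 1/(-12 + 6) + 130*(2*13/(6 + 13)) = 1/(-6) + 130*(2*13/19) = -⅙ + 130*(2*13*(1/19)) = -⅙ + 130*(26/19) = -⅙ + 3380/19 = 20261/114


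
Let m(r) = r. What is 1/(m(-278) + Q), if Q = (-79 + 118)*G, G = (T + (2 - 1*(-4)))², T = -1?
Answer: 1/697 ≈ 0.0014347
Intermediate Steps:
G = 25 (G = (-1 + (2 - 1*(-4)))² = (-1 + (2 + 4))² = (-1 + 6)² = 5² = 25)
Q = 975 (Q = (-79 + 118)*25 = 39*25 = 975)
1/(m(-278) + Q) = 1/(-278 + 975) = 1/697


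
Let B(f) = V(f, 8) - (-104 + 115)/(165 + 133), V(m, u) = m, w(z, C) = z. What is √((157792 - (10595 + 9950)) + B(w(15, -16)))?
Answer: √12189411370/298 ≈ 370.49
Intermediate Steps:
B(f) = -11/298 + f (B(f) = f - (-104 + 115)/(165 + 133) = f - 11/298 = -11/298 + f)
√((157792 - (10595 + 9950)) + B(w(15, -16))) = √((157792 - (10595 + 9950)) + (-11/298 + 15)) = √((157792 - 1*20545) + 4459/298) = √((157792 - 20545) + 4459/298) = √(137247 + 4459/298) = √(40904065/298) = √12189411370/298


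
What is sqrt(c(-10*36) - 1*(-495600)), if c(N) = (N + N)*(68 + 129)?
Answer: 4*sqrt(22110) ≈ 594.78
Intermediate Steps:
c(N) = 394*N (c(N) = (2*N)*197 = 394*N)
sqrt(c(-10*36) - 1*(-495600)) = sqrt(394*(-10*36) - 1*(-495600)) = sqrt(394*(-360) + 495600) = sqrt(-141840 + 495600) = sqrt(353760) = 4*sqrt(22110)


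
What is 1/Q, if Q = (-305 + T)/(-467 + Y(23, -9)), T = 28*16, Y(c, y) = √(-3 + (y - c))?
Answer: -467/143 + I*√35/143 ≈ -3.2657 + 0.041371*I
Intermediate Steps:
Y(c, y) = √(-3 + y - c)
T = 448
Q = 143/(-467 + I*√35) (Q = (-305 + 448)/(-467 + √(-3 - 9 - 1*23)) = 143/(-467 + √(-3 - 9 - 23)) = 143/(-467 + √(-35)) = 143/(-467 + I*√35) ≈ -0.30616 - 0.0038785*I)
1/Q = 1/(-66781/218124 - 143*I*√35/218124)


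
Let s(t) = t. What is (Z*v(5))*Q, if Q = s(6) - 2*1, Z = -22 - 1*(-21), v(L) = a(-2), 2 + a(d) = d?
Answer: 16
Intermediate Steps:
a(d) = -2 + d
v(L) = -4 (v(L) = -2 - 2 = -4)
Z = -1 (Z = -22 + 21 = -1)
Q = 4 (Q = 6 - 2*1 = 6 - 2 = 4)
(Z*v(5))*Q = -1*(-4)*4 = 4*4 = 16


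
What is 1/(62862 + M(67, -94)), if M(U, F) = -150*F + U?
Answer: 1/77029 ≈ 1.2982e-5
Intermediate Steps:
M(U, F) = U - 150*F
1/(62862 + M(67, -94)) = 1/(62862 + (67 - 150*(-94))) = 1/(62862 + (67 + 14100)) = 1/(62862 + 14167) = 1/77029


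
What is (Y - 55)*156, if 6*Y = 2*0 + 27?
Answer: -7878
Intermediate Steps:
Y = 9/2 (Y = (2*0 + 27)/6 = (0 + 27)/6 = (⅙)*27 = 9/2 ≈ 4.5000)
(Y - 55)*156 = (9/2 - 55)*156 = -101/2*156 = -7878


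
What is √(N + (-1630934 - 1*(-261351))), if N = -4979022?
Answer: I*√6348605 ≈ 2519.6*I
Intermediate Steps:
√(N + (-1630934 - 1*(-261351))) = √(-4979022 + (-1630934 - 1*(-261351))) = √(-4979022 + (-1630934 + 261351)) = √(-4979022 - 1369583) = √(-6348605) = I*√6348605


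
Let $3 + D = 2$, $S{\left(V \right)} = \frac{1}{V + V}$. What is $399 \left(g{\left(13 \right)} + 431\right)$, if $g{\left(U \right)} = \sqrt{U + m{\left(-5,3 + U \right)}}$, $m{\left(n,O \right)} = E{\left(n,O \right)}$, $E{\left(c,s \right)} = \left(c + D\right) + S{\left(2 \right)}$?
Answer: $171969 + \frac{399 \sqrt{29}}{2} \approx 1.7304 \cdot 10^{5}$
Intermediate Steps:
$S{\left(V \right)} = \frac{1}{2 V}$
$D = -1$ ($D = -3 + 2 = -1$)
$E{\left(c,s \right)} = - \frac{3}{4} + c$ ($E{\left(c,s \right)} = \left(c - 1\right) + \frac{1}{2 \cdot 2} = \left(-1 + c\right) + \frac{1}{2} \cdot \frac{1}{2} = \left(-1 + c\right) + \frac{1}{4} = - \frac{3}{4} + c$)
$m{\left(n,O \right)} = - \frac{3}{4} + n$
$g{\left(U \right)} = \sqrt{- \frac{23}{4} + U}$ ($g{\left(U \right)} = \sqrt{U - \frac{23}{4}} = \sqrt{- \frac{23}{4} + U}$)
$399 \left(g{\left(13 \right)} + 431\right) = 399 \left(\frac{\sqrt{-23 + 4 \cdot 13}}{2} + 431\right) = 399 \left(\frac{\sqrt{-23 + 52}}{2} + 431\right) = 399 \left(\frac{\sqrt{29}}{2} + 431\right) = 399 \left(431 + \frac{\sqrt{29}}{2}\right) = 171969 + \frac{399 \sqrt{29}}{2}$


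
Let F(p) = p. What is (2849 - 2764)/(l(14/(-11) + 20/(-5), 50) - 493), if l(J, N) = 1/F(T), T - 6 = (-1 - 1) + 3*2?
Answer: -850/4929 ≈ -0.17245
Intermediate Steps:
T = 10 (T = 6 + ((-1 - 1) + 3*2) = 6 + (-2 + 6) = 6 + 4 = 10)
l(J, N) = ⅒ (l(J, N) = 1/10 = ⅒)
(2849 - 2764)/(l(14/(-11) + 20/(-5), 50) - 493) = (2849 - 2764)/(⅒ - 493) = 85/(-4929/10) = 85*(-10/4929) = -850/4929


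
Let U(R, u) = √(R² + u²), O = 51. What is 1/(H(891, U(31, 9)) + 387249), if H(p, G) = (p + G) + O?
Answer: 388191/150692251439 - √1042/150692251439 ≈ 2.5758e-6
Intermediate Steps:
H(p, G) = 51 + G + p (H(p, G) = (p + G) + 51 = (G + p) + 51 = 51 + G + p)
1/(H(891, U(31, 9)) + 387249) = 1/((51 + √(31² + 9²) + 891) + 387249) = 1/((51 + √(961 + 81) + 891) + 387249) = 1/((51 + √1042 + 891) + 387249) = 1/((942 + √1042) + 387249) = 1/(388191 + √1042)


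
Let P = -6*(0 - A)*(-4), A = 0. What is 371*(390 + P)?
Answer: 144690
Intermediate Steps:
P = 0 (P = -6*(0 - 1*0)*(-4) = -6*(0 + 0)*(-4) = -6*0*(-4) = 0*(-4) = 0)
371*(390 + P) = 371*(390 + 0) = 371*390 = 144690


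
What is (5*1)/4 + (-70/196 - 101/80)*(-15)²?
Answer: -40675/112 ≈ -363.17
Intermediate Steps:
(5*1)/4 + (-70/196 - 101/80)*(-15)² = 5*(¼) + (-70*1/196 - 101*1/80)*225 = 5/4 + (-5/14 - 101/80)*225 = 5/4 - 907/560*225 = 5/4 - 40815/112 = -40675/112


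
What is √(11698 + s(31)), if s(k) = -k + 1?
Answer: 2*√2917 ≈ 108.02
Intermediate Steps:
s(k) = 1 - k
√(11698 + s(31)) = √(11698 + (1 - 1*31)) = √(11698 + (1 - 31)) = √(11698 - 30) = √11668 = 2*√2917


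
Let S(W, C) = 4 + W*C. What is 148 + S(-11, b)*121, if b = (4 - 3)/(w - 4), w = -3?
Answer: 5755/7 ≈ 822.14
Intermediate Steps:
b = -⅐ (b = (4 - 3)/(-3 - 4) = 1/(-7) = 1*(-⅐) = -⅐ ≈ -0.14286)
S(W, C) = 4 + C*W
148 + S(-11, b)*121 = 148 + (4 - ⅐*(-11))*121 = 148 + (4 + 11/7)*121 = 148 + (39/7)*121 = 148 + 4719/7 = 5755/7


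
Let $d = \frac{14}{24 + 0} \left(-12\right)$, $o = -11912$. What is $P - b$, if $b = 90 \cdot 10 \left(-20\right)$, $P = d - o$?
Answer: $29905$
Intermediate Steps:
$d = -7$ ($d = \frac{14}{24} \left(-12\right) = 14 \cdot \frac{1}{24} \left(-12\right) = \frac{7}{12} \left(-12\right) = -7$)
$P = 11905$ ($P = -7 - -11912 = -7 + 11912 = 11905$)
$b = -18000$ ($b = 90 \left(-200\right) = -18000$)
$P - b = 11905 - -18000 = 11905 + 18000 = 29905$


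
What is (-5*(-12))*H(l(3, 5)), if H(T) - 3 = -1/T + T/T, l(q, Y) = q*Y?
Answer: 236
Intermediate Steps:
l(q, Y) = Y*q
H(T) = 4 - 1/T (H(T) = 3 + (-1/T + T/T) = 3 + (-1/T + 1) = 3 + (1 - 1/T) = 4 - 1/T)
(-5*(-12))*H(l(3, 5)) = (-5*(-12))*(4 - 1/(5*3)) = 60*(4 - 1/15) = 60*(59/15) = 236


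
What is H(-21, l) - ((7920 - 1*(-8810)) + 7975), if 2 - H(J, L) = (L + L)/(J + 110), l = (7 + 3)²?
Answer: -2198767/89 ≈ -24705.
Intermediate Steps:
l = 100 (l = 10² = 100)
H(J, L) = 2 - 2*L/(110 + J) (H(J, L) = 2 - (L + L)/(J + 110) = 2 - 2*L/(110 + J))
H(-21, l) - ((7920 - 1*(-8810)) + 7975) = 2*(110 - 21 - 1*100)/(110 - 21) - ((7920 - 1*(-8810)) + 7975) = 2*(110 - 21 - 100)/89 - ((7920 + 8810) + 7975) = 2*(1/89)*(-11) - (16730 + 7975) = -22/89 - 1*24705 = -22/89 - 24705 = -2198767/89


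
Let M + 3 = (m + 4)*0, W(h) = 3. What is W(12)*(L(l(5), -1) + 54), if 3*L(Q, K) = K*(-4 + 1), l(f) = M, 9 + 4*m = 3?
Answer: 165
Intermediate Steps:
m = -3/2 (m = -9/4 + (1/4)*3 = -9/4 + 3/4 = -3/2 ≈ -1.5000)
M = -3 (M = -3 + (-3/2 + 4)*0 = -3 + (5/2)*0 = -3 + 0 = -3)
l(f) = -3
L(Q, K) = -K (L(Q, K) = (K*(-4 + 1))/3 = (K*(-3))/3 = (-3*K)/3 = -K)
W(12)*(L(l(5), -1) + 54) = 3*(-1*(-1) + 54) = 3*(1 + 54) = 3*55 = 165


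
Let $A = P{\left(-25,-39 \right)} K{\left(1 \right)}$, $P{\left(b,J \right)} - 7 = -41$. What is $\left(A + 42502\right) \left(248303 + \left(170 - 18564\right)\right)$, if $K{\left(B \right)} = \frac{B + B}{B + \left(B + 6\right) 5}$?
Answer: $\frac{87940422409}{9} \approx 9.7712 \cdot 10^{9}$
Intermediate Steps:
$P{\left(b,J \right)} = -34$ ($P{\left(b,J \right)} = 7 - 41 = -34$)
$K{\left(B \right)} = \frac{2 B}{30 + 6 B}$ ($K{\left(B \right)} = \frac{2 B}{B + \left(6 + B\right) 5} = \frac{2 B}{B + \left(30 + 5 B\right)} = \frac{2 B}{30 + 6 B}$)
$A = - \frac{17}{9}$ ($A = - 34 \cdot \frac{1}{3} \cdot 1 \frac{1}{5 + 1} = - 34 \cdot \frac{1}{3} \cdot 1 \cdot \frac{1}{6} = \left(-34\right) \frac{1}{18} = - \frac{17}{9} \approx -1.8889$)
$\left(A + 42502\right) \left(248303 + \left(170 - 18564\right)\right) = \left(- \frac{17}{9} + 42502\right) \left(248303 + \left(170 - 18564\right)\right) = \frac{382501 \left(248303 + \left(170 - 18564\right)\right)}{9} = \frac{382501 \left(248303 - 18394\right)}{9} = \frac{382501}{9} \cdot 229909 = \frac{87940422409}{9}$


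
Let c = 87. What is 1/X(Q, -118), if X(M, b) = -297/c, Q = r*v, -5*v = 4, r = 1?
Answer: -29/99 ≈ -0.29293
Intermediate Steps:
v = -⅘ (v = -⅕*4 = -⅘ ≈ -0.80000)
Q = -⅘ (Q = 1*(-⅘) = -⅘ ≈ -0.80000)
X(M, b) = -99/29 (X(M, b) = -297/87 = -297*1/87 = -99/29)
1/X(Q, -118) = 1/(-99/29) = -29/99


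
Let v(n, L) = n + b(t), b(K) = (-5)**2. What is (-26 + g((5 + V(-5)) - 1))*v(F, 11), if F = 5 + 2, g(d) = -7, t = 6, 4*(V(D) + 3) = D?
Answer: -1056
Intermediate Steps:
V(D) = -3 + D/4
b(K) = 25
F = 7
v(n, L) = 25 + n (v(n, L) = n + 25 = 25 + n)
(-26 + g((5 + V(-5)) - 1))*v(F, 11) = (-26 - 7)*(25 + 7) = -33*32 = -1056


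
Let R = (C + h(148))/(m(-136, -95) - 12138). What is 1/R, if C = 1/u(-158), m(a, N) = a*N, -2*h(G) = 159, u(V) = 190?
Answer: -37145/3776 ≈ -9.8371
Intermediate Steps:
h(G) = -159/2 (h(G) = -1/2*159 = -159/2)
m(a, N) = N*a
C = 1/190 ≈ 0.0052632
R = -3776/37145 (R = (1/190 - 159/2)/(-95*(-136) - 12138) = -7552/(95*(12920 - 12138)) = -7552/95/782 = -7552/95*1/782 = -3776/37145 ≈ -0.10166)
1/R = 1/(-3776/37145) = -37145/3776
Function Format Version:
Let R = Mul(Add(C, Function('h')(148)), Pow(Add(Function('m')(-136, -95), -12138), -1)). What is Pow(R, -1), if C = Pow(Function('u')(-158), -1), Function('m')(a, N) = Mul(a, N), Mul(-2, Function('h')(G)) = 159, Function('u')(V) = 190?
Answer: Rational(-37145, 3776) ≈ -9.8371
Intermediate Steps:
Function('h')(G) = Rational(-159, 2) (Function('h')(G) = Mul(Rational(-1, 2), 159) = Rational(-159, 2))
Function('m')(a, N) = Mul(N, a)
C = Rational(1, 190) (C = Pow(190, -1) = Rational(1, 190) ≈ 0.0052632)
R = Rational(-3776, 37145) (R = Mul(Add(Rational(1, 190), Rational(-159, 2)), Pow(Add(Mul(-95, -136), -12138), -1)) = Mul(Rational(-7552, 95), Pow(Add(12920, -12138), -1)) = Mul(Rational(-7552, 95), Pow(782, -1)) = Mul(Rational(-7552, 95), Rational(1, 782)) = Rational(-3776, 37145) ≈ -0.10166)
Pow(R, -1) = Pow(Rational(-3776, 37145), -1) = Rational(-37145, 3776)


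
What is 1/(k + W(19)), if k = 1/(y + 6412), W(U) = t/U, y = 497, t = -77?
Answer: -131271/531974 ≈ -0.24676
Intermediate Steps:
W(U) = -77/U
k = 1/6909 (k = 1/(497 + 6412) = 1/6909 ≈ 0.00014474)
1/(k + W(19)) = 1/(1/6909 - 77/19) = 1/(-531974/131271) = -131271/531974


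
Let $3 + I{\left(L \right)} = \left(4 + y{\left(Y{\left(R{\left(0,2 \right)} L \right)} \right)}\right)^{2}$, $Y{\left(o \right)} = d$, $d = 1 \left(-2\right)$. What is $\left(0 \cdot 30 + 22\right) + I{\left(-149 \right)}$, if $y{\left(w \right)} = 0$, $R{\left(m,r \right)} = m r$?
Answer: $35$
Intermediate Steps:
$d = -2$
$Y{\left(o \right)} = -2$
$I{\left(L \right)} = 13$ ($I{\left(L \right)} = -3 + \left(4 + 0\right)^{2} = -3 + 4^{2} = -3 + 16 = 13$)
$\left(0 \cdot 30 + 22\right) + I{\left(-149 \right)} = \left(0 \cdot 30 + 22\right) + 13 = \left(0 + 22\right) + 13 = 22 + 13 = 35$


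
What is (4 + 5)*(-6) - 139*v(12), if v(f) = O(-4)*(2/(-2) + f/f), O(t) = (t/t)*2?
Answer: -54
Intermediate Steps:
O(t) = 2 (O(t) = 1*2 = 2)
v(f) = 0 (v(f) = 2*(2/(-2) + f/f) = 2*(2*(-½) + 1) = 2*(-1 + 1) = 2*0 = 0)
(4 + 5)*(-6) - 139*v(12) = (4 + 5)*(-6) - 139*0 = 9*(-6) + 0 = -54 + 0 = -54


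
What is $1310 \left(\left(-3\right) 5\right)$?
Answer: $-19650$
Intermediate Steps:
$1310 \left(\left(-3\right) 5\right) = 1310 \left(-15\right) = -19650$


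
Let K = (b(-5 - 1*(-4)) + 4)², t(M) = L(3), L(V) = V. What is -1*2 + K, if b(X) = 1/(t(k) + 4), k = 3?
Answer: 743/49 ≈ 15.163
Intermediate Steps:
t(M) = 3
b(X) = ⅐ (b(X) = 1/(3 + 4) = 1/7 = ⅐)
K = 841/49 (K = (⅐ + 4)² = (29/7)² = 841/49 ≈ 17.163)
-1*2 + K = -1*2 + 841/49 = -2 + 841/49 = 743/49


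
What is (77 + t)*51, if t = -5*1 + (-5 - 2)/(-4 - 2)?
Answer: 7463/2 ≈ 3731.5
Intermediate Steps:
t = -23/6 (t = -5 - 7/(-6) = -5 - 7*(-⅙) = -5 + 7/6 = -23/6 ≈ -3.8333)
(77 + t)*51 = (77 - 23/6)*51 = (439/6)*51 = 7463/2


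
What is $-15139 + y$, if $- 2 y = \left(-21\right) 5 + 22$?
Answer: $- \frac{30195}{2} \approx -15098.0$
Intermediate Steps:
$y = \frac{83}{2}$ ($y = - \frac{\left(-21\right) 5 + 22}{2} = - \frac{-105 + 22}{2} = \left(- \frac{1}{2}\right) \left(-83\right) = \frac{83}{2} \approx 41.5$)
$-15139 + y = -15139 + \frac{83}{2} = - \frac{30195}{2}$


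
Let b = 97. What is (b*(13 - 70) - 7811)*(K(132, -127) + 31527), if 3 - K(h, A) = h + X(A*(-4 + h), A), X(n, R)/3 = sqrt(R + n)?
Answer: -418849320 + 40020*I*sqrt(16383) ≈ -4.1885e+8 + 5.1224e+6*I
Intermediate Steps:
X(n, R) = 3*sqrt(R + n)
K(h, A) = 3 - h - 3*sqrt(A + A*(-4 + h)) (K(h, A) = 3 - (h + 3*sqrt(A + A*(-4 + h))) = 3 + (-h - 3*sqrt(A + A*(-4 + h))) = 3 - h - 3*sqrt(A + A*(-4 + h)))
(b*(13 - 70) - 7811)*(K(132, -127) + 31527) = (97*(13 - 70) - 7811)*((3 - 1*132 - 3*I*sqrt(127)*sqrt(-3 + 132)) + 31527) = (97*(-57) - 7811)*((3 - 132 - 3*I*sqrt(16383)) + 31527) = (-5529 - 7811)*((3 - 132 - 3*I*sqrt(16383)) + 31527) = -13340*((3 - 132 - 3*I*sqrt(16383)) + 31527) = -13340*((-129 - 3*I*sqrt(16383)) + 31527) = -13340*(31398 - 3*I*sqrt(16383)) = -418849320 + 40020*I*sqrt(16383)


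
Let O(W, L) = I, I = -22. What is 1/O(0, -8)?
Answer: -1/22 ≈ -0.045455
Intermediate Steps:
O(W, L) = -22
1/O(0, -8) = 1/(-22) = -1/22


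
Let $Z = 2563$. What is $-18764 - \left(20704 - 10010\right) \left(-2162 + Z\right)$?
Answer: $-4307058$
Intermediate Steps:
$-18764 - \left(20704 - 10010\right) \left(-2162 + Z\right) = -18764 - \left(20704 - 10010\right) \left(-2162 + 2563\right) = -18764 - 10694 \cdot 401 = -18764 - 4288294 = -4307058$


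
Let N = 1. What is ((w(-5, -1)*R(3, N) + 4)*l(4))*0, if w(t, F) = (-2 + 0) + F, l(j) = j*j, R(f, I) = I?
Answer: 0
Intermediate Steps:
l(j) = j²
w(t, F) = -2 + F
((w(-5, -1)*R(3, N) + 4)*l(4))*0 = (((-2 - 1)*1 + 4)*4²)*0 = ((-3*1 + 4)*16)*0 = ((-3 + 4)*16)*0 = (1*16)*0 = 16*0 = 0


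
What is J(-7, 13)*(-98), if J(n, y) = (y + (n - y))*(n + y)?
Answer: 4116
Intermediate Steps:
J(n, y) = n*(n + y)
J(-7, 13)*(-98) = -7*(-7 + 13)*(-98) = -7*6*(-98) = -42*(-98) = 4116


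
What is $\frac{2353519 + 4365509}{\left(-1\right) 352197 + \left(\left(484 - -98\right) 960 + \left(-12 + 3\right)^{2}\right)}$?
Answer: $\frac{559919}{17217} \approx 32.521$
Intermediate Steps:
$\frac{2353519 + 4365509}{\left(-1\right) 352197 + \left(\left(484 - -98\right) 960 + \left(-12 + 3\right)^{2}\right)} = \frac{6719028}{-352197 + \left(\left(484 + 98\right) 960 + \left(-9\right)^{2}\right)} = \frac{6719028}{-352197 + \left(582 \cdot 960 + 81\right)} = \frac{6719028}{-352197 + \left(558720 + 81\right)} = \frac{6719028}{-352197 + 558801} = \frac{6719028}{206604} = 6719028 \cdot \frac{1}{206604} = \frac{559919}{17217}$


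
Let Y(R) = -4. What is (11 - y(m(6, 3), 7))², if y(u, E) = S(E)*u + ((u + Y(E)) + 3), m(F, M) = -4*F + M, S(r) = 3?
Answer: 9216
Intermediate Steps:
m(F, M) = M - 4*F
y(u, E) = -1 + 4*u (y(u, E) = 3*u + ((u - 4) + 3) = 3*u + ((-4 + u) + 3) = 3*u + (-1 + u) = -1 + 4*u)
(11 - y(m(6, 3), 7))² = (11 - (-1 + 4*(3 - 4*6)))² = (11 - (-1 + 4*(3 - 24)))² = (11 - (-1 + 4*(-21)))² = (11 - (-1 - 84))² = (11 - 1*(-85))² = (11 + 85)² = 96² = 9216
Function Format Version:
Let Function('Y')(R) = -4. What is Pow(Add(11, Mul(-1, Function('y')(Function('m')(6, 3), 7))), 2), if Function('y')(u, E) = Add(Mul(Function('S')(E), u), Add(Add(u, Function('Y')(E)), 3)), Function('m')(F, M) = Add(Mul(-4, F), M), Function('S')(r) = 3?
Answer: 9216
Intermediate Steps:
Function('m')(F, M) = Add(M, Mul(-4, F))
Function('y')(u, E) = Add(-1, Mul(4, u)) (Function('y')(u, E) = Add(Mul(3, u), Add(Add(u, -4), 3)) = Add(Mul(3, u), Add(Add(-4, u), 3)) = Add(Mul(3, u), Add(-1, u)) = Add(-1, Mul(4, u)))
Pow(Add(11, Mul(-1, Function('y')(Function('m')(6, 3), 7))), 2) = Pow(Add(11, Mul(-1, Add(-1, Mul(4, Add(3, Mul(-4, 6)))))), 2) = Pow(Add(11, Mul(-1, Add(-1, Mul(4, Add(3, -24))))), 2) = Pow(Add(11, Mul(-1, Add(-1, Mul(4, -21)))), 2) = Pow(Add(11, Mul(-1, Add(-1, -84))), 2) = Pow(Add(11, Mul(-1, -85)), 2) = Pow(Add(11, 85), 2) = Pow(96, 2) = 9216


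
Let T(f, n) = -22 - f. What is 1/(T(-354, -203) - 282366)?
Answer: -1/282034 ≈ -3.5457e-6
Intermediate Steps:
1/(T(-354, -203) - 282366) = 1/((-22 - 1*(-354)) - 282366) = 1/((-22 + 354) - 282366) = 1/(332 - 282366) = 1/(-282034) = -1/282034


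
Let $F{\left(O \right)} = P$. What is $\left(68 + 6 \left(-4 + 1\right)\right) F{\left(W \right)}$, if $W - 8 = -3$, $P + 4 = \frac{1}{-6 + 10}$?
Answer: $- \frac{375}{2} \approx -187.5$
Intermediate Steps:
$P = - \frac{15}{4}$ ($P = -4 + \frac{1}{-6 + 10} = -4 + \frac{1}{4} = - \frac{15}{4} \approx -3.75$)
$W = 5$ ($W = 8 - 3 = 5$)
$F{\left(O \right)} = - \frac{15}{4}$
$\left(68 + 6 \left(-4 + 1\right)\right) F{\left(W \right)} = \left(68 + 6 \left(-4 + 1\right)\right) \left(- \frac{15}{4}\right) = \left(68 + 6 \left(-3\right)\right) \left(- \frac{15}{4}\right) = \left(68 - 18\right) \left(- \frac{15}{4}\right) = 50 \left(- \frac{15}{4}\right) = - \frac{375}{2}$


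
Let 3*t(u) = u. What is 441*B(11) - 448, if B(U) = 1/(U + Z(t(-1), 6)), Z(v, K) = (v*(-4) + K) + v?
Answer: -847/2 ≈ -423.50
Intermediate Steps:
t(u) = u/3
Z(v, K) = K - 3*v (Z(v, K) = (-4*v + K) + v = (K - 4*v) + v = K - 3*v)
B(U) = 1/(7 + U) (B(U) = 1/(U + (6 - (-1))) = 1/(U + (6 - 3*(-⅓))) = 1/(U + (6 + 1)) = 1/(U + 7) = 1/(7 + U))
441*B(11) - 448 = 441/(7 + 11) - 448 = 441/18 - 448 = 441*(1/18) - 448 = 49/2 - 448 = -847/2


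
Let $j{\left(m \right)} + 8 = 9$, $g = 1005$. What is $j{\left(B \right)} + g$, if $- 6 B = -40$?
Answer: $1006$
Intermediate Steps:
$B = \frac{20}{3}$ ($B = \left(- \frac{1}{6}\right) \left(-40\right) = \frac{20}{3} \approx 6.6667$)
$j{\left(m \right)} = 1$ ($j{\left(m \right)} = -8 + 9 = 1$)
$j{\left(B \right)} + g = 1 + 1005 = 1006$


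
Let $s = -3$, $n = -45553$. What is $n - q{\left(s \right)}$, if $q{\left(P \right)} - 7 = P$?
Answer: $-45557$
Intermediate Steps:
$q{\left(P \right)} = 7 + P$
$n - q{\left(s \right)} = -45553 - \left(7 - 3\right) = -45553 - 4 = -45557$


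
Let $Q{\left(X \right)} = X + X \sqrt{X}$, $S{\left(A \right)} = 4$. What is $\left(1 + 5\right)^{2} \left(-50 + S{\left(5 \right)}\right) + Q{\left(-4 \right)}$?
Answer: $-1660 - 8 i \approx -1660.0 - 8.0 i$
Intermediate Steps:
$Q{\left(X \right)} = X + X^{\frac{3}{2}}$
$\left(1 + 5\right)^{2} \left(-50 + S{\left(5 \right)}\right) + Q{\left(-4 \right)} = \left(1 + 5\right)^{2} \left(-50 + 4\right) - \left(4 - \left(-4\right)^{\frac{3}{2}}\right) = 6^{2} \left(-46\right) - \left(4 + 8 i\right) = 36 \left(-46\right) - \left(4 + 8 i\right) = -1656 - \left(4 + 8 i\right) = -1660 - 8 i$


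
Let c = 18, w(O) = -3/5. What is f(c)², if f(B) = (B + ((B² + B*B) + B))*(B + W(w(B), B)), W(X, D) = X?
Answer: 3541202064/25 ≈ 1.4165e+8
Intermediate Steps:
w(O) = -⅗ (w(O) = -3*⅕ = -⅗)
f(B) = (-⅗ + B)*(2*B + 2*B²) (f(B) = (B + ((B² + B*B) + B))*(B - ⅗) = (B + ((B² + B²) + B))*(-⅗ + B) = (B + (2*B² + B))*(-⅗ + B) = (B + (B + 2*B²))*(-⅗ + B) = (2*B + 2*B²)*(-⅗ + B) = (-⅗ + B)*(2*B + 2*B²))
f(c)² = ((⅖)*18*(-3 + 2*18 + 5*18²))² = ((⅖)*18*(-3 + 36 + 5*324))² = ((⅖)*18*(-3 + 36 + 1620))² = ((⅖)*18*1653)² = (59508/5)² = 3541202064/25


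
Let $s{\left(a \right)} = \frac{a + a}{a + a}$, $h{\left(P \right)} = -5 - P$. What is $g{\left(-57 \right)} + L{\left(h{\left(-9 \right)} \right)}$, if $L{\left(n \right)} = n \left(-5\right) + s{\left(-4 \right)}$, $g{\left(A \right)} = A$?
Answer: $-76$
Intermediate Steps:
$s{\left(a \right)} = 1$ ($s{\left(a \right)} = \frac{2 a}{2 a} = 2 a \frac{1}{2 a} = 1$)
$L{\left(n \right)} = 1 - 5 n$ ($L{\left(n \right)} = n \left(-5\right) + 1 = - 5 n + 1 = 1 - 5 n$)
$g{\left(-57 \right)} + L{\left(h{\left(-9 \right)} \right)} = -57 + \left(1 - 5 \left(-5 - -9\right)\right) = -57 + \left(1 - 5 \left(-5 + 9\right)\right) = -57 + \left(1 - 20\right) = -57 - 19 = -76$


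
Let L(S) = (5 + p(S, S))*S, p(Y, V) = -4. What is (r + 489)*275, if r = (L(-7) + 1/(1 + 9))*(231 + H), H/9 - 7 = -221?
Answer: 6701475/2 ≈ 3.3507e+6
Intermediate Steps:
H = -1926 (H = 63 + 9*(-221) = 63 - 1989 = -1926)
L(S) = S (L(S) = (5 - 4)*S = 1*S = S)
r = 23391/2 (r = (-7 + 1/(1 + 9))*(231 - 1926) = (-7 + 1/10)*(-1695) = (-7 + ⅒)*(-1695) = -69/10*(-1695) = 23391/2 ≈ 11696.)
(r + 489)*275 = (23391/2 + 489)*275 = (24369/2)*275 = 6701475/2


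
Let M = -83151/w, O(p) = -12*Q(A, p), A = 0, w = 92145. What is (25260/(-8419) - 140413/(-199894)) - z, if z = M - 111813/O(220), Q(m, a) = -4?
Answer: 962701350356826981/413524052031920 ≈ 2328.0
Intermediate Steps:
O(p) = 48 (O(p) = -12*(-4) = 48)
M = -27717/30715 (M = -83151/92145 = -83151*1/92145 = -27717/30715 ≈ -0.90239)
z = -1145222237/491440 (z = -27717/30715 - 111813/48 = -27717/30715 - 111813*1/48 = -27717/30715 - 37271/16 = -1145222237/491440 ≈ -2330.3)
(25260/(-8419) - 140413/(-199894)) - z = (25260/(-8419) - 140413/(-199894)) - 1*(-1145222237/491440) = (25260*(-1/8419) - 140413*(-1/199894)) + 1145222237/491440 = (-25260/8419 + 140413/199894) + 1145222237/491440 = -3867185393/1682907586 + 1145222237/491440 = 962701350356826981/413524052031920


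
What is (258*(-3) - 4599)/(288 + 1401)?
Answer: -1791/563 ≈ -3.1812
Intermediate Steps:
(258*(-3) - 4599)/(288 + 1401) = (-774 - 4599)/1689 = -5373*1/1689 = -1791/563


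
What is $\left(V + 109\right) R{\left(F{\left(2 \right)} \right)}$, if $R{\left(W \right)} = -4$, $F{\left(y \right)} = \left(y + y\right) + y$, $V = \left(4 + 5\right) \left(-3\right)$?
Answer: $-328$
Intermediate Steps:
$V = -27$ ($V = 9 \left(-3\right) = -27$)
$F{\left(y \right)} = 3 y$ ($F{\left(y \right)} = 2 y + y = 3 y$)
$\left(V + 109\right) R{\left(F{\left(2 \right)} \right)} = \left(-27 + 109\right) \left(-4\right) = 82 \left(-4\right) = -328$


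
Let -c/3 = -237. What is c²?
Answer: 505521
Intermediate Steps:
c = 711 (c = -3*(-237) = 711)
c² = 711² = 505521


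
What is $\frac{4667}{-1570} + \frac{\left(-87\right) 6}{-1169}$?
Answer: $- \frac{4636183}{1835330} \approx -2.5261$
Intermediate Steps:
$\frac{4667}{-1570} + \frac{\left(-87\right) 6}{-1169} = 4667 \left(- \frac{1}{1570}\right) - - \frac{522}{1169} = - \frac{4667}{1570} + \frac{522}{1169} = - \frac{4636183}{1835330}$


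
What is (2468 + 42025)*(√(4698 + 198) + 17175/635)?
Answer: 152833455/127 + 533916*√34 ≈ 4.3166e+6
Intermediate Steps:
(2468 + 42025)*(√(4698 + 198) + 17175/635) = 44493*(√4896 + 17175*(1/635)) = 44493*(12*√34 + 3435/127) = 44493*(3435/127 + 12*√34) = 152833455/127 + 533916*√34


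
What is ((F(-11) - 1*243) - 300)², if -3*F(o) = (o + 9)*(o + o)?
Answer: 2798929/9 ≈ 3.1099e+5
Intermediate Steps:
F(o) = -2*o*(9 + o)/3 (F(o) = -(o + 9)*(o + o)/3 = -(9 + o)*2*o/3 = -2*o*(9 + o)/3)
((F(-11) - 1*243) - 300)² = ((-⅔*(-11)*(9 - 11) - 1*243) - 300)² = ((-⅔*(-11)*(-2) - 243) - 300)² = ((-44/3 - 243) - 300)² = (-773/3 - 300)² = (-1673/3)² = 2798929/9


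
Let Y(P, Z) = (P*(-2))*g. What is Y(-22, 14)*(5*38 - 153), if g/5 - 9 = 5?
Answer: 113960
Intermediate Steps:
g = 70 (g = 45 + 5*5 = 45 + 25 = 70)
Y(P, Z) = -140*P (Y(P, Z) = (P*(-2))*70 = -2*P*70 = -140*P)
Y(-22, 14)*(5*38 - 153) = (-140*(-22))*(5*38 - 153) = 3080*(190 - 153) = 3080*37 = 113960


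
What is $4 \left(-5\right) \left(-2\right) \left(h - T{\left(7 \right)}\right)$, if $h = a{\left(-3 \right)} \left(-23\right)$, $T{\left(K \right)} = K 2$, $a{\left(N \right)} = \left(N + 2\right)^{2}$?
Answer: $-1480$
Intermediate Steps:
$a{\left(N \right)} = \left(2 + N\right)^{2}$
$T{\left(K \right)} = 2 K$
$h = -23$ ($h = \left(2 - 3\right)^{2} \left(-23\right) = \left(-1\right)^{2} \left(-23\right) = 1 \left(-23\right) = -23$)
$4 \left(-5\right) \left(-2\right) \left(h - T{\left(7 \right)}\right) = 4 \left(-5\right) \left(-2\right) \left(-23 - 2 \cdot 7\right) = \left(-20\right) \left(-2\right) \left(-23 - 14\right) = 40 \left(-23 - 14\right) = 40 \left(-37\right) = -1480$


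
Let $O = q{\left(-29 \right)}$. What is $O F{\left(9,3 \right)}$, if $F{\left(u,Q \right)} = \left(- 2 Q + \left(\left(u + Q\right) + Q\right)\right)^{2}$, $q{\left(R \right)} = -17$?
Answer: $-1377$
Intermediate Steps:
$O = -17$
$F{\left(u,Q \right)} = u^{2}$ ($F{\left(u,Q \right)} = \left(- 2 Q + \left(\left(Q + u\right) + Q\right)\right)^{2} = \left(- 2 Q + \left(u + 2 Q\right)\right)^{2} = u^{2}$)
$O F{\left(9,3 \right)} = - 17 \cdot 9^{2} = \left(-17\right) 81 = -1377$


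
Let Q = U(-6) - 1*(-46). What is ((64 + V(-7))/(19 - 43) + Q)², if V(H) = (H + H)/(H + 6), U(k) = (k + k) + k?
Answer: 9801/16 ≈ 612.56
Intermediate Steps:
U(k) = 3*k (U(k) = 2*k + k = 3*k)
V(H) = 2*H/(6 + H) (V(H) = (2*H)/(6 + H) = 2*H/(6 + H))
Q = 28 (Q = 3*(-6) - 1*(-46) = -18 + 46 = 28)
((64 + V(-7))/(19 - 43) + Q)² = ((64 + 2*(-7)/(6 - 7))/(19 - 43) + 28)² = ((64 + 2*(-7)/(-1))/(-24) + 28)² = ((64 + 2*(-7)*(-1))*(-1/24) + 28)² = ((64 + 14)*(-1/24) + 28)² = (78*(-1/24) + 28)² = (-13/4 + 28)² = (99/4)² = 9801/16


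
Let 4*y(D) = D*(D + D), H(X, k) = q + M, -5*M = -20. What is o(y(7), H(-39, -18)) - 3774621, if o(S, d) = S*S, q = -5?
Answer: -15096083/4 ≈ -3.7740e+6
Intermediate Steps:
M = 4 (M = -1/5*(-20) = 4)
H(X, k) = -1 (H(X, k) = -5 + 4 = -1)
y(D) = D**2/2 (y(D) = (D*(D + D))/4 = (D*(2*D))/4 = (2*D**2)/4 = D**2/2)
o(S, d) = S**2
o(y(7), H(-39, -18)) - 3774621 = ((1/2)*7**2)**2 - 3774621 = ((1/2)*49)**2 - 3774621 = (49/2)**2 - 3774621 = 2401/4 - 3774621 = -15096083/4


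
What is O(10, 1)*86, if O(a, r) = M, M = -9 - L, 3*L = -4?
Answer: -1978/3 ≈ -659.33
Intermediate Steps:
L = -4/3 (L = (1/3)*(-4) = -4/3 ≈ -1.3333)
M = -23/3 (M = -9 - 1*(-4/3) = -9 + 4/3 = -23/3 ≈ -7.6667)
O(a, r) = -23/3
O(10, 1)*86 = -23/3*86 = -1978/3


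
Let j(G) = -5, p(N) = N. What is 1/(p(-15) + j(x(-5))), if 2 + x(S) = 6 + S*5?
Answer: -1/20 ≈ -0.050000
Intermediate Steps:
x(S) = 4 + 5*S (x(S) = -2 + (6 + S*5) = -2 + (6 + 5*S) = 4 + 5*S)
1/(p(-15) + j(x(-5))) = 1/(-15 - 5) = 1/(-20) = -1/20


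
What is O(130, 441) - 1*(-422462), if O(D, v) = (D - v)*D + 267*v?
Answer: 499779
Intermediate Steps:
O(D, v) = 267*v + D*(D - v) (O(D, v) = D*(D - v) + 267*v = 267*v + D*(D - v))
O(130, 441) - 1*(-422462) = (130**2 + 267*441 - 1*130*441) - 1*(-422462) = (16900 + 117747 - 57330) + 422462 = 77317 + 422462 = 499779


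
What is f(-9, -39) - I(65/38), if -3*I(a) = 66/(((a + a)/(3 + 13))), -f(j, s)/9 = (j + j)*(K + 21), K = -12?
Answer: 101458/65 ≈ 1560.9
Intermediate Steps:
f(j, s) = -162*j (f(j, s) = -9*(j + j)*(-12 + 21) = -9*2*j*9 = -162*j)
I(a) = -176/a (I(a) = -22/((a + a)/(3 + 13)) = -22/((2*a)/16) = -22/((2*a)*(1/16)) = -22/(a/8) = -22*8/a = -176/a)
f(-9, -39) - I(65/38) = -162*(-9) - (-176)/(65/38) = 1458 - (-176)/(65*(1/38)) = 1458 - (-176)/65/38 = 1458 - (-176)*38/65 = 1458 - 1*(-6688/65) = 1458 + 6688/65 = 101458/65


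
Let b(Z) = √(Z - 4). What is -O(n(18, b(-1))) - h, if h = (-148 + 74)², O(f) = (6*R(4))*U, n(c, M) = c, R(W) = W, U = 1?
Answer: -5500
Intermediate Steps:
b(Z) = √(-4 + Z)
O(f) = 24 (O(f) = (6*4)*1 = 24*1 = 24)
h = 5476 (h = (-74)² = 5476)
-O(n(18, b(-1))) - h = -1*24 - 1*5476 = -24 - 5476 = -5500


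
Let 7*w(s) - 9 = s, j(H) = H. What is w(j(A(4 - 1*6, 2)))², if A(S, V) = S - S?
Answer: 81/49 ≈ 1.6531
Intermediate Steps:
A(S, V) = 0
w(s) = 9/7 + s/7
w(j(A(4 - 1*6, 2)))² = (9/7 + (⅐)*0)² = (9/7 + 0)² = (9/7)² = 81/49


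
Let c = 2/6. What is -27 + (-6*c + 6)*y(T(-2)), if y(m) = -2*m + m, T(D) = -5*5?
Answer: 73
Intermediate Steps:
T(D) = -25
c = ⅓ (c = 2*(⅙) = ⅓ ≈ 0.33333)
y(m) = -m
-27 + (-6*c + 6)*y(T(-2)) = -27 + (-6*⅓ + 6)*(-1*(-25)) = -27 + (-2 + 6)*25 = -27 + 4*25 = -27 + 100 = 73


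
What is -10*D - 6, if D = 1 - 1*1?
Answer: -6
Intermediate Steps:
D = 0 (D = 1 - 1 = 0)
-10*D - 6 = -10*0 - 6 = 0 - 6 = -6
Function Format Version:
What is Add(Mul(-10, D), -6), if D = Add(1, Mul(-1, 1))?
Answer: -6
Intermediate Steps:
D = 0 (D = Add(1, -1) = 0)
Add(Mul(-10, D), -6) = Add(Mul(-10, 0), -6) = Add(0, -6) = -6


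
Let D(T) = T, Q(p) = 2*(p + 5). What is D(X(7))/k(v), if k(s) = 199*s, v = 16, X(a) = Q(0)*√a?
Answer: 5*√7/1592 ≈ 0.0083095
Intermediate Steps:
Q(p) = 10 + 2*p (Q(p) = 2*(5 + p) = 10 + 2*p)
X(a) = 10*√a (X(a) = (10 + 2*0)*√a = (10 + 0)*√a = 10*√a)
D(X(7))/k(v) = (10*√7)/((199*16)) = (10*√7)/3184 = (10*√7)*(1/3184) = 5*√7/1592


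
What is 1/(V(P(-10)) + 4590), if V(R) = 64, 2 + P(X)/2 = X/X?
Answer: 1/4654 ≈ 0.00021487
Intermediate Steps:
P(X) = -2 (P(X) = -4 + 2*(X/X) = -4 + 2*1 = -4 + 2 = -2)
1/(V(P(-10)) + 4590) = 1/(64 + 4590) = 1/4654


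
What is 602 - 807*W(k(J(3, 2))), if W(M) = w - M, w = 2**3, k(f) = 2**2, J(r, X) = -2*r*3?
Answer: -2626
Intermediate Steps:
J(r, X) = -6*r
k(f) = 4
w = 8
W(M) = 8 - M
602 - 807*W(k(J(3, 2))) = 602 - 807*(8 - 1*4) = 602 - 807*(8 - 4) = 602 - 807*4 = 602 - 3228 = -2626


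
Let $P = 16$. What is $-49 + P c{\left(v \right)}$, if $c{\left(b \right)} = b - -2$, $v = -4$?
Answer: $-81$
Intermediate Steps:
$c{\left(b \right)} = 2 + b$ ($c{\left(b \right)} = b + 2 = 2 + b$)
$-49 + P c{\left(v \right)} = -49 + 16 \left(2 - 4\right) = -49 + 16 \left(-2\right) = -49 - 32 = -81$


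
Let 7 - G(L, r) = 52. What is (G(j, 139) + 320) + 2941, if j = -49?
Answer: 3216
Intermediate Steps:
G(L, r) = -45 (G(L, r) = 7 - 1*52 = 7 - 52 = -45)
(G(j, 139) + 320) + 2941 = (-45 + 320) + 2941 = 275 + 2941 = 3216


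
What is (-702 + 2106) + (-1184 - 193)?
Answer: 27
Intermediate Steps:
(-702 + 2106) + (-1184 - 193) = 1404 - 1377 = 27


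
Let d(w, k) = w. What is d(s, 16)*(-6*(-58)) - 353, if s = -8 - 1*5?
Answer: -4877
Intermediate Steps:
s = -13 (s = -8 - 5 = -13)
d(s, 16)*(-6*(-58)) - 353 = -(-78)*(-58) - 353 = -13*348 - 353 = -4524 - 353 = -4877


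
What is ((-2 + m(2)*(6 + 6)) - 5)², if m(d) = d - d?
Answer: 49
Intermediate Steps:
m(d) = 0
((-2 + m(2)*(6 + 6)) - 5)² = ((-2 + 0*(6 + 6)) - 5)² = ((-2 + 0*12) - 5)² = ((-2 + 0) - 5)² = (-2 - 5)² = (-7)² = 49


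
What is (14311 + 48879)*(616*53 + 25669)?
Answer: 3685051230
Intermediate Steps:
(14311 + 48879)*(616*53 + 25669) = 63190*(32648 + 25669) = 63190*58317 = 3685051230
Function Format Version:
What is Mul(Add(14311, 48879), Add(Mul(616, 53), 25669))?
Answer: 3685051230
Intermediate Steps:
Mul(Add(14311, 48879), Add(Mul(616, 53), 25669)) = Mul(63190, Add(32648, 25669)) = Mul(63190, 58317) = 3685051230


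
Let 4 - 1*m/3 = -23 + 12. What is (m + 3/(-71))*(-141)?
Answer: -450072/71 ≈ -6339.0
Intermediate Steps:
m = 45 (m = 12 - 3*(-23 + 12) = 12 - 3*(-11) = 12 + 33 = 45)
(m + 3/(-71))*(-141) = (45 + 3/(-71))*(-141) = (45 + 3*(-1/71))*(-141) = (45 - 3/71)*(-141) = (3192/71)*(-141) = -450072/71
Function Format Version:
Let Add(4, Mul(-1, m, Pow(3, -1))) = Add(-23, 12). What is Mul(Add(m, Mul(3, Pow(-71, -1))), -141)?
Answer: Rational(-450072, 71) ≈ -6339.0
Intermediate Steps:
m = 45 (m = Add(12, Mul(-3, Add(-23, 12))) = Add(12, Mul(-3, -11)) = Add(12, 33) = 45)
Mul(Add(m, Mul(3, Pow(-71, -1))), -141) = Mul(Add(45, Mul(3, Pow(-71, -1))), -141) = Mul(Add(45, Mul(3, Rational(-1, 71))), -141) = Mul(Add(45, Rational(-3, 71)), -141) = Mul(Rational(3192, 71), -141) = Rational(-450072, 71)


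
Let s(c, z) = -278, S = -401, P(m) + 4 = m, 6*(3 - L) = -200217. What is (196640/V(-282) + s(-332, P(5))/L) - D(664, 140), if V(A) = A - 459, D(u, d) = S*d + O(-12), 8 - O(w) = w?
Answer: 2762460336604/49458045 ≈ 55855.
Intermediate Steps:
L = 66745/2 (L = 3 - ⅙*(-200217) = 3 + 66739/2 = 66745/2 ≈ 33373.)
P(m) = -4 + m
O(w) = 8 - w
D(u, d) = 20 - 401*d (D(u, d) = -401*d + (8 - 1*(-12)) = -401*d + (8 + 12) = -401*d + 20 = 20 - 401*d)
V(A) = -459 + A
(196640/V(-282) + s(-332, P(5))/L) - D(664, 140) = (196640/(-459 - 282) - 278/66745/2) - (20 - 401*140) = (196640/(-741) - 278*2/66745) - (20 - 56140) = (196640*(-1/741) - 556/66745) - 1*(-56120) = (-196640/741 - 556/66745) + 56120 = -13125148796/49458045 + 56120 = 2762460336604/49458045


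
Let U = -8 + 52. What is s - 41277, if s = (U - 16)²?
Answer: -40493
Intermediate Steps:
U = 44
s = 784 (s = (44 - 16)² = 28² = 784)
s - 41277 = 784 - 41277 = -40493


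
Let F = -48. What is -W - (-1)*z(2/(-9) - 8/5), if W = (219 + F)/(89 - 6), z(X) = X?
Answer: -14501/3735 ≈ -3.8825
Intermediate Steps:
W = 171/83 (W = (219 - 48)/(89 - 6) = 171/83 ≈ 2.0602)
-W - (-1)*z(2/(-9) - 8/5) = -1*171/83 - (-1)*(2/(-9) - 8/5) = -171/83 - (-1)*(2*(-⅑) - 8*⅕) = -171/83 - (-1)*(-2/9 - 8/5) = -171/83 - (-1)*(-82)/45 = -171/83 - 1*82/45 = -171/83 - 82/45 = -14501/3735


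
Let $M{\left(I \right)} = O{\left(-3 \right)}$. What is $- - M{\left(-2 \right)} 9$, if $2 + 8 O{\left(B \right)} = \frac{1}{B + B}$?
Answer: $- \frac{39}{16} \approx -2.4375$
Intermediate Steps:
$O{\left(B \right)} = - \frac{1}{4} + \frac{1}{16 B}$ ($O{\left(B \right)} = - \frac{1}{4} + \frac{1}{8 \left(B + B\right)} = - \frac{1}{4} + \frac{1}{8 \cdot 2 B} = - \frac{1}{4} + \frac{\frac{1}{2} \frac{1}{B}}{8} = - \frac{1}{4} + \frac{1}{16 B}$)
$M{\left(I \right)} = - \frac{13}{48}$ ($M{\left(I \right)} = \frac{1 - -12}{16 \left(-3\right)} = \frac{1}{16} \left(- \frac{1}{3}\right) \left(1 + 12\right) = \frac{1}{16} \left(- \frac{1}{3}\right) 13 = - \frac{13}{48}$)
$- - M{\left(-2 \right)} 9 = - \left(-1\right) \left(- \frac{13}{48}\right) 9 = - \frac{13 \cdot 9}{48} = \left(-1\right) \frac{39}{16} = - \frac{39}{16}$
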